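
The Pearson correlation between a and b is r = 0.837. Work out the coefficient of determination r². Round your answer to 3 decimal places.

r² = (0.837)² = 0.701

0.701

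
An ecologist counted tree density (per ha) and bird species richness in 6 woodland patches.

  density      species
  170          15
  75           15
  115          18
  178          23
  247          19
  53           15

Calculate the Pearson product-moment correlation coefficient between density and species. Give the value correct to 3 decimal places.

0.570

n = 6, Σx = 838, Σy = 105, Σx² = 143252, Σy² = 1889, Σxy = 15327
nΣxy − ΣxΣy = 91962 − 87990 = 3972
nΣx² − (Σx)² = 859512 − 702244 = 157268; nΣy² − (Σy)² = 11334 − 11025 = 309
r = 3972 / √(157268 × 309) = 3972 / 6971.0696 ≈ 0.570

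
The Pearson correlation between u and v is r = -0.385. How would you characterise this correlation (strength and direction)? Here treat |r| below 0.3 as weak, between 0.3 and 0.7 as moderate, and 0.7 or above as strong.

moderate negative

r = -0.385 < 0 so the relationship is negative.
|r| = 0.385, which falls in the moderate range.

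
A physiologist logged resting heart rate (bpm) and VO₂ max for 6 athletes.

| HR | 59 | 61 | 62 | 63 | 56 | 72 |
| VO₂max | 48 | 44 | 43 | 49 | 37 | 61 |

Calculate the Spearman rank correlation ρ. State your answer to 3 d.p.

0.771

Rank HR: 2, 3, 4, 5, 1, 6
Rank VO₂max: 4, 3, 2, 5, 1, 6
d = rank(HR) − rank(VO₂max): -2, 0, 2, 0, 0, 0; Σd² = 8
ρ = 1 − 6Σd² / [n(n²−1)] = 1 − 6×8 / (6×35) = 1 − 48/210 ≈ 0.771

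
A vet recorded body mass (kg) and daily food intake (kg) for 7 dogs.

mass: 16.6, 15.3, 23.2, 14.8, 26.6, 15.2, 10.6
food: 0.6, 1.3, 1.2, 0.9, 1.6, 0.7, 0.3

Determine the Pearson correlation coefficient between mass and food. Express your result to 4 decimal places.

n = 7, Σx = 122.3, Σy = 6.6, Σx² = 2317.89, Σy² = 7.44, Σxy = 127.39
nΣxy − ΣxΣy = 891.73 − 807.18 = 84.55
nΣx² − (Σx)² = 16225.23 − 14957.29 = 1267.94; nΣy² − (Σy)² = 52.08 − 43.56 = 8.52
r = 84.55 / √(1267.94 × 8.52) = 84.55 / 103.9368 ≈ 0.8135

0.8135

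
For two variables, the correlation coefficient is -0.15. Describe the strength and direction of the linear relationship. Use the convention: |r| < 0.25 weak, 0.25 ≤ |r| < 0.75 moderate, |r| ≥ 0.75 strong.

r = -0.15 < 0 so the relationship is negative.
|r| = 0.15, which falls in the weak range.

weak negative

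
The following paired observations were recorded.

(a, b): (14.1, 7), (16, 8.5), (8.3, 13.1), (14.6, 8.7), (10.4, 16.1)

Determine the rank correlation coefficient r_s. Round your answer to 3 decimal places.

-0.600

Rank a: 3, 5, 1, 4, 2
Rank b: 1, 2, 4, 3, 5
d = rank(a) − rank(b): 2, 3, -3, 1, -3; Σd² = 32
ρ = 1 − 6Σd² / [n(n²−1)] = 1 − 6×32 / (5×24) = 1 − 192/120 ≈ -0.600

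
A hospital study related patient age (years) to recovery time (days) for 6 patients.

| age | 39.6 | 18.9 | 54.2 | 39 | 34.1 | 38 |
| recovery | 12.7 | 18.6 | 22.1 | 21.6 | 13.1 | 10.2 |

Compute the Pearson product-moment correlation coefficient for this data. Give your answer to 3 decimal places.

0.218

n = 6, Σx = 223.8, Σy = 98.3, Σx² = 8990.82, Σy² = 1737.87, Σxy = 3728.99
nΣxy − ΣxΣy = 22373.94 − 21999.54 = 374.4
nΣx² − (Σx)² = 53944.92 − 50086.44 = 3858.48; nΣy² − (Σy)² = 10427.22 − 9662.89 = 764.33
r = 374.4 / √(3858.48 × 764.33) = 374.4 / 1717.3095 ≈ 0.218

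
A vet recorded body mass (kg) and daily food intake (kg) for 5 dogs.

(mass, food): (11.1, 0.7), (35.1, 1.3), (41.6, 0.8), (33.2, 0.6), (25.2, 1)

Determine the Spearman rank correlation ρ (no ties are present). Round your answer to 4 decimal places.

Rank mass: 1, 4, 5, 3, 2
Rank food: 2, 5, 3, 1, 4
d = rank(mass) − rank(food): -1, -1, 2, 2, -2; Σd² = 14
ρ = 1 − 6Σd² / [n(n²−1)] = 1 − 6×14 / (5×24) = 1 − 84/120 ≈ 0.3000

0.3000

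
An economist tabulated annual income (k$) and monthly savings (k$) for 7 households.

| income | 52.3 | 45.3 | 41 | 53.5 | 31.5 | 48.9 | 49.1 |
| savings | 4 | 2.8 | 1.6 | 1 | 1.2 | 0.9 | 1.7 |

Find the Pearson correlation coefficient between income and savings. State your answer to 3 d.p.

0.270

n = 7, Σx = 321.6, Σy = 13.2, Σx² = 15124.9, Σy² = 32.54, Σxy = 620.42
nΣxy − ΣxΣy = 4342.94 − 4245.12 = 97.82
nΣx² − (Σx)² = 105874.3 − 103426.56 = 2447.74; nΣy² − (Σy)² = 227.78 − 174.24 = 53.54
r = 97.82 / √(2447.74 × 53.54) = 97.82 / 362.0110 ≈ 0.270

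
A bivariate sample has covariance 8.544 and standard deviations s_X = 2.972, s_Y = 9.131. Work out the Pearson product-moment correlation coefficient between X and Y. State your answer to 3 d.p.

0.315

r = Cov(X,Y) / (s_X · s_Y) = 8.544 / (2.972 × 9.131)
  = 8.544 / 27.1373 ≈ 0.315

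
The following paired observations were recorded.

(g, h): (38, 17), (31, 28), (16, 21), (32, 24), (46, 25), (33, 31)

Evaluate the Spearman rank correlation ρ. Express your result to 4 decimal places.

Rank g: 5, 2, 1, 3, 6, 4
Rank h: 1, 5, 2, 3, 4, 6
d = rank(g) − rank(h): 4, -3, -1, 0, 2, -2; Σd² = 34
ρ = 1 − 6Σd² / [n(n²−1)] = 1 − 6×34 / (6×35) = 1 − 204/210 ≈ 0.0286

0.0286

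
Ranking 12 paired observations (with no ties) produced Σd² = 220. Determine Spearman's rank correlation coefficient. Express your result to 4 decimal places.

0.2308

ρ = 1 − 6Σd² / [n(n²−1)] = 1 − 6×220 / (12×143)
  = 1 − 1320/1716 = 1 − 0.76923 ≈ 0.2308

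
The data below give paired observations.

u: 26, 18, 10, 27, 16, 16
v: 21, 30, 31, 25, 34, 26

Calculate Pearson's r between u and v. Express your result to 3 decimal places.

-0.743

n = 6, Σu = 113, Σv = 167, Σu² = 2341, Σv² = 4759, Σuv = 3031
nΣuv − ΣuΣv = 18186 − 18871 = -685
nΣu² − (Σu)² = 14046 − 12769 = 1277; nΣv² − (Σv)² = 28554 − 27889 = 665
r = -685 / √(1277 × 665) = -685 / 921.5232 ≈ -0.743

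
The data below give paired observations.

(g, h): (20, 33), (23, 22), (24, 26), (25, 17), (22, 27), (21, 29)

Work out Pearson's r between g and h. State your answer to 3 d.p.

-0.901

n = 6, Σg = 135, Σh = 154, Σg² = 3055, Σh² = 4108, Σgh = 3418
nΣgh − ΣgΣh = 20508 − 20790 = -282
nΣg² − (Σg)² = 18330 − 18225 = 105; nΣh² − (Σh)² = 24648 − 23716 = 932
r = -282 / √(105 × 932) = -282 / 312.8258 ≈ -0.901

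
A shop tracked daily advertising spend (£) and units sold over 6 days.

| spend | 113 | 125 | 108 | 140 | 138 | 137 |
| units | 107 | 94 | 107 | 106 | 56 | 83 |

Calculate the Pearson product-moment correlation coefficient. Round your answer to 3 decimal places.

-0.578

n = 6, Σx = 761, Σy = 553, Σx² = 97471, Σy² = 52995, Σxy = 69336
nΣxy − ΣxΣy = 416016 − 420833 = -4817
nΣx² − (Σx)² = 584826 − 579121 = 5705; nΣy² − (Σy)² = 317970 − 305809 = 12161
r = -4817 / √(5705 × 12161) = -4817 / 8329.3760 ≈ -0.578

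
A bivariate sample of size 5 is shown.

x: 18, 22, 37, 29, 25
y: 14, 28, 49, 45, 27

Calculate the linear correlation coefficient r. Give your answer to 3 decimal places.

0.938

n = 5, Σx = 131, Σy = 163, Σx² = 3643, Σy² = 6135, Σxy = 4661
nΣxy − ΣxΣy = 23305 − 21353 = 1952
nΣx² − (Σx)² = 18215 − 17161 = 1054; nΣy² − (Σy)² = 30675 − 26569 = 4106
r = 1952 / √(1054 × 4106) = 1952 / 2080.3182 ≈ 0.938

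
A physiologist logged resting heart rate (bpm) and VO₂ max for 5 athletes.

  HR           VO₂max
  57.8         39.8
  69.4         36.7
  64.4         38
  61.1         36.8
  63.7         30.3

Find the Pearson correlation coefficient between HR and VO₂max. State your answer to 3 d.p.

n = 5, Σx = 316.4, Σy = 181.6, Σx² = 20095.46, Σy² = 6647.26, Σxy = 11473.21
nΣxy − ΣxΣy = 57366.05 − 57458.24 = -92.19
nΣx² − (Σx)² = 100477.3 − 100108.96 = 368.34; nΣy² − (Σy)² = 33236.3 − 32978.56 = 257.74
r = -92.19 / √(368.34 × 257.74) = -92.19 / 308.1168 ≈ -0.299

-0.299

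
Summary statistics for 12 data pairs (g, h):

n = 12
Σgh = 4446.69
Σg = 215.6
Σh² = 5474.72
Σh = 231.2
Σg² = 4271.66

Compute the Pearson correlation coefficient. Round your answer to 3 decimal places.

0.459

r = (nΣgh − ΣgΣh) / √[(nΣg² − (Σg)²)(nΣh² − (Σh)²)]
Numerator: 12×4446.69 − 215.6×231.2 = 3513.56
Denominator: √[(51259.92 − 46483.36)(65696.64 − 53453.44)] = √[4776.56 × 12243.2] = 7647.2465
r = 3513.56 / 7647.2465 ≈ 0.459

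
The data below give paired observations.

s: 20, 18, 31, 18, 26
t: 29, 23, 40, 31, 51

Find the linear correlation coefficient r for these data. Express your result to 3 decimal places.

n = 5, Σs = 113, Σt = 174, Σs² = 2685, Σt² = 6532, Σst = 4118
nΣst − ΣsΣt = 20590 − 19662 = 928
nΣs² − (Σs)² = 13425 − 12769 = 656; nΣt² − (Σt)² = 32660 − 30276 = 2384
r = 928 / √(656 × 2384) = 928 / 1250.5615 ≈ 0.742

0.742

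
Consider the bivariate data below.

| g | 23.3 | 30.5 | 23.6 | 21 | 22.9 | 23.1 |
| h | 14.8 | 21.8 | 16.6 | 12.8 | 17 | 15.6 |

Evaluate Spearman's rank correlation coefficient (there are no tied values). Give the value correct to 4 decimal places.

Rank g: 4, 6, 5, 1, 2, 3
Rank h: 2, 6, 4, 1, 5, 3
d = rank(g) − rank(h): 2, 0, 1, 0, -3, 0; Σd² = 14
ρ = 1 − 6Σd² / [n(n²−1)] = 1 − 6×14 / (6×35) = 1 − 84/210 ≈ 0.6000

0.6000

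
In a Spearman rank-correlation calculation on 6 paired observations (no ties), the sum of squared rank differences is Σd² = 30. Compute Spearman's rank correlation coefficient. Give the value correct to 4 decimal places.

ρ = 1 − 6Σd² / [n(n²−1)] = 1 − 6×30 / (6×35)
  = 1 − 180/210 = 1 − 0.85714 ≈ 0.1429

0.1429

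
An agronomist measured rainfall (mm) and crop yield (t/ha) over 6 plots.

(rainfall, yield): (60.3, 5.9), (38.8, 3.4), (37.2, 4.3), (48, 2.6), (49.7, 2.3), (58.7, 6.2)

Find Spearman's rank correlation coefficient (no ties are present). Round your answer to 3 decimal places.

0.371

Rank rainfall: 6, 2, 1, 3, 4, 5
Rank yield: 5, 3, 4, 2, 1, 6
d = rank(rainfall) − rank(yield): 1, -1, -3, 1, 3, -1; Σd² = 22
ρ = 1 − 6Σd² / [n(n²−1)] = 1 − 6×22 / (6×35) = 1 − 132/210 ≈ 0.371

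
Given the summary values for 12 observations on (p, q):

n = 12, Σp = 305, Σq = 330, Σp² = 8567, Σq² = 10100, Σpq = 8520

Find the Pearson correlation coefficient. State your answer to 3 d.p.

0.145

r = (nΣpq − ΣpΣq) / √[(nΣp² − (Σp)²)(nΣq² − (Σq)²)]
Numerator: 12×8520 − 305×330 = 1590
Denominator: √[(102804 − 93025)(121200 − 108900)] = √[9779 × 12300] = 10967.3014
r = 1590 / 10967.3014 ≈ 0.145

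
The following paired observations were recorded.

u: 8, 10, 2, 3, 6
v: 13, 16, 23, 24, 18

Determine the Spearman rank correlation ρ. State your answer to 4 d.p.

-0.8000

Rank u: 4, 5, 1, 2, 3
Rank v: 1, 2, 4, 5, 3
d = rank(u) − rank(v): 3, 3, -3, -3, 0; Σd² = 36
ρ = 1 − 6Σd² / [n(n²−1)] = 1 − 6×36 / (5×24) = 1 − 216/120 ≈ -0.8000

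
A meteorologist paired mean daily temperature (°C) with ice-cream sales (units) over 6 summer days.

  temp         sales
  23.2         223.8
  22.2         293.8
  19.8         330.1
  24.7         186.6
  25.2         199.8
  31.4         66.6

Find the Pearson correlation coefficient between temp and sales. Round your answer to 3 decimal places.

-0.978

n = 6, Σx = 146.5, Σy = 1300.7, Σx² = 3654.21, Σy² = 324546.05, Σxy = 29985.72
nΣxy − ΣxΣy = 179914.32 − 190552.55 = -10638.23
nΣx² − (Σx)² = 21925.26 − 21462.25 = 463.01; nΣy² − (Σy)² = 1947276.3 − 1691820.49 = 255455.81
r = -10638.23 / √(463.01 × 255455.81) = -10638.23 / 10875.5963 ≈ -0.978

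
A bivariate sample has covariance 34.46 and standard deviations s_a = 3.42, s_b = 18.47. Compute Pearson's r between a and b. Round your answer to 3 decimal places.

0.546

r = Cov(a,b) / (s_a · s_b) = 34.46 / (3.42 × 18.47)
  = 34.46 / 63.1674 ≈ 0.546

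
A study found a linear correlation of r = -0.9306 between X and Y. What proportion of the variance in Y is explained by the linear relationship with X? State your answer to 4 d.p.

0.8660

r² = (-0.9306)² = 0.8660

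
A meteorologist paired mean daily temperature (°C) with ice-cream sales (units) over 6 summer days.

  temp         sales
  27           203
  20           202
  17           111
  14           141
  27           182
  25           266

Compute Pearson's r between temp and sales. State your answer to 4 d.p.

n = 6, Σx = 130, Σy = 1105, Σx² = 2968, Σy² = 218095, Σxy = 24946
nΣxy − ΣxΣy = 149676 − 143650 = 6026
nΣx² − (Σx)² = 17808 − 16900 = 908; nΣy² − (Σy)² = 1308570 − 1221025 = 87545
r = 6026 / √(908 × 87545) = 6026 / 8915.7647 ≈ 0.6759

0.6759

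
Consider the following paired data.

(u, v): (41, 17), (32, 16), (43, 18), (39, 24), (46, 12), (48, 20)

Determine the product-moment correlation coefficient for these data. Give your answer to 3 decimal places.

-0.083

n = 6, Σu = 249, Σv = 107, Σu² = 10495, Σv² = 1989, Σuv = 4431
nΣuv − ΣuΣv = 26586 − 26643 = -57
nΣu² − (Σu)² = 62970 − 62001 = 969; nΣv² − (Σv)² = 11934 − 11449 = 485
r = -57 / √(969 × 485) = -57 / 685.5399 ≈ -0.083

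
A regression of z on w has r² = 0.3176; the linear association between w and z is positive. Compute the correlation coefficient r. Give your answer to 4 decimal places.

0.5636

|r| = √0.3176 = 0.5636
The association is positive, so r = 0.5636.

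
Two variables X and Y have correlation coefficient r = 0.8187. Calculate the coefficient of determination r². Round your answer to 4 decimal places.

r² = (0.8187)² = 0.6703

0.6703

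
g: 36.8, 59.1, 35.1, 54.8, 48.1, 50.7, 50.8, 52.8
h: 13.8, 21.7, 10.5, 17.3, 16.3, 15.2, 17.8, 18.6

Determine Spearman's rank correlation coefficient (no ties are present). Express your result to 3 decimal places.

Rank g: 2, 8, 1, 7, 3, 4, 5, 6
Rank h: 2, 8, 1, 5, 4, 3, 6, 7
d = rank(g) − rank(h): 0, 0, 0, 2, -1, 1, -1, -1; Σd² = 8
ρ = 1 − 6Σd² / [n(n²−1)] = 1 − 6×8 / (8×63) = 1 − 48/504 ≈ 0.905

0.905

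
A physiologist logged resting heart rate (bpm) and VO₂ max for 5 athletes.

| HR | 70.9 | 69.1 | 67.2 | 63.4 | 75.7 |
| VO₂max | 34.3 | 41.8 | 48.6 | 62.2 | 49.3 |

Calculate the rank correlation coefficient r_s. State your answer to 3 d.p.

Rank HR: 4, 3, 2, 1, 5
Rank VO₂max: 1, 2, 3, 5, 4
d = rank(HR) − rank(VO₂max): 3, 1, -1, -4, 1; Σd² = 28
ρ = 1 − 6Σd² / [n(n²−1)] = 1 − 6×28 / (5×24) = 1 − 168/120 ≈ -0.400

-0.400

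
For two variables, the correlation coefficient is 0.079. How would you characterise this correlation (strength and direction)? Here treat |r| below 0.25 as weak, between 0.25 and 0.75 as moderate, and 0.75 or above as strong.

r = 0.079 > 0 so the relationship is positive.
|r| = 0.079, which falls in the weak range.

weak positive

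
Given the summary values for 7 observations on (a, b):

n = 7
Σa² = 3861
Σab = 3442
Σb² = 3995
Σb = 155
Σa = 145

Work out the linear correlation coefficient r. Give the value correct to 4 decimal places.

0.3329

r = (nΣab − ΣaΣb) / √[(nΣa² − (Σa)²)(nΣb² − (Σb)²)]
Numerator: 7×3442 − 145×155 = 1619
Denominator: √[(27027 − 21025)(27965 − 24025)] = √[6002 × 3940] = 4862.9086
r = 1619 / 4862.9086 ≈ 0.3329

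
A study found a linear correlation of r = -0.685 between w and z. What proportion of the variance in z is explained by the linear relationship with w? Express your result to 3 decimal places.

r² = (-0.685)² = 0.469

0.469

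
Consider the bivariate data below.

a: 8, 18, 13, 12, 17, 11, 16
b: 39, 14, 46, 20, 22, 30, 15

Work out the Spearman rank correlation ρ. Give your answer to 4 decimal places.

Rank a: 1, 7, 4, 3, 6, 2, 5
Rank b: 6, 1, 7, 3, 4, 5, 2
d = rank(a) − rank(b): -5, 6, -3, 0, 2, -3, 3; Σd² = 92
ρ = 1 − 6Σd² / [n(n²−1)] = 1 − 6×92 / (7×48) = 1 − 552/336 ≈ -0.6429

-0.6429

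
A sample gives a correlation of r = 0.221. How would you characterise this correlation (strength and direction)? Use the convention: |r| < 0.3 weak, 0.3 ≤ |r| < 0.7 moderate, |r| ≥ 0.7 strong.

weak positive

r = 0.221 > 0 so the relationship is positive.
|r| = 0.221, which falls in the weak range.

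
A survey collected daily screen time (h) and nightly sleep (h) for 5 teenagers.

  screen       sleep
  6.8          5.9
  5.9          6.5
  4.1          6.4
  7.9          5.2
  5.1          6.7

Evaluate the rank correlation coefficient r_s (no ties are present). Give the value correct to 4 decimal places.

Rank screen: 4, 3, 1, 5, 2
Rank sleep: 2, 4, 3, 1, 5
d = rank(screen) − rank(sleep): 2, -1, -2, 4, -3; Σd² = 34
ρ = 1 − 6Σd² / [n(n²−1)] = 1 − 6×34 / (5×24) = 1 − 204/120 ≈ -0.7000

-0.7000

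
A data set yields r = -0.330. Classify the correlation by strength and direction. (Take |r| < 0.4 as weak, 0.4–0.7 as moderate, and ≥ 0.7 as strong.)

weak negative

r = -0.330 < 0 so the relationship is negative.
|r| = 0.330, which falls in the weak range.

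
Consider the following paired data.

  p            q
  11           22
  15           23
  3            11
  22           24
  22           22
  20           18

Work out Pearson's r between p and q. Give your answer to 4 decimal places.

0.7243

n = 6, Σp = 93, Σq = 120, Σp² = 1723, Σq² = 2518, Σpq = 1992
nΣpq − ΣpΣq = 11952 − 11160 = 792
nΣp² − (Σp)² = 10338 − 8649 = 1689; nΣq² − (Σq)² = 15108 − 14400 = 708
r = 792 / √(1689 × 708) = 792 / 1093.5319 ≈ 0.7243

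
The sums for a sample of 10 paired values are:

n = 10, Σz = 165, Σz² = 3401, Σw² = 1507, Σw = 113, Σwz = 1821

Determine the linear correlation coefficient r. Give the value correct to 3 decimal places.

-0.110

r = (nΣwz − ΣwΣz) / √[(nΣw² − (Σw)²)(nΣz² − (Σz)²)]
Numerator: 10×1821 − 113×165 = -435
Denominator: √[(15070 − 12769)(34010 − 27225)] = √[2301 × 6785] = 3951.2384
r = -435 / 3951.2384 ≈ -0.110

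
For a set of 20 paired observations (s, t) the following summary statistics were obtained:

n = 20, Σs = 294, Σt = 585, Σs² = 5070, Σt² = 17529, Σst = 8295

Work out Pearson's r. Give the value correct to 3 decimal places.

r = (nΣst − ΣsΣt) / √[(nΣs² − (Σs)²)(nΣt² − (Σt)²)]
Numerator: 20×8295 − 294×585 = -6090
Denominator: √[(101400 − 86436)(350580 − 342225)] = √[14964 × 8355] = 11181.4230
r = -6090 / 11181.4230 ≈ -0.545

-0.545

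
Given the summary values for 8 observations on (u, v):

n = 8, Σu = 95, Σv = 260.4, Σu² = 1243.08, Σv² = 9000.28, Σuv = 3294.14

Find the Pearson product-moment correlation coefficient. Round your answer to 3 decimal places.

r = (nΣuv − ΣuΣv) / √[(nΣu² − (Σu)²)(nΣv² − (Σv)²)]
Numerator: 8×3294.14 − 95×260.4 = 1615.12
Denominator: √[(9944.64 − 9025)(72002.24 − 67808.16)] = √[919.64 × 4194.08] = 1963.9358
r = 1615.12 / 1963.9358 ≈ 0.822

0.822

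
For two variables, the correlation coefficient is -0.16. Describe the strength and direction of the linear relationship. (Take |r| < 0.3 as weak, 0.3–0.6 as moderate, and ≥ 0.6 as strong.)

weak negative

r = -0.16 < 0 so the relationship is negative.
|r| = 0.16, which falls in the weak range.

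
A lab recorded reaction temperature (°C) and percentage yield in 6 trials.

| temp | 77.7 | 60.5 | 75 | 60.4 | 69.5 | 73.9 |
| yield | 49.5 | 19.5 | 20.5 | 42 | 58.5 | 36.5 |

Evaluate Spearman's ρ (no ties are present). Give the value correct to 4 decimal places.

Rank temp: 6, 2, 5, 1, 3, 4
Rank yield: 5, 1, 2, 4, 6, 3
d = rank(temp) − rank(yield): 1, 1, 3, -3, -3, 1; Σd² = 30
ρ = 1 − 6Σd² / [n(n²−1)] = 1 − 6×30 / (6×35) = 1 − 180/210 ≈ 0.1429

0.1429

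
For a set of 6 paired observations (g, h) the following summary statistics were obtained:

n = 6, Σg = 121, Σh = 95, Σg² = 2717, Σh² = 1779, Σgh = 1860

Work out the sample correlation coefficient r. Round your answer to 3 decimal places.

-0.202

r = (nΣgh − ΣgΣh) / √[(nΣg² − (Σg)²)(nΣh² − (Σh)²)]
Numerator: 6×1860 − 121×95 = -335
Denominator: √[(16302 − 14641)(10674 − 9025)] = √[1661 × 1649] = 1654.9891
r = -335 / 1654.9891 ≈ -0.202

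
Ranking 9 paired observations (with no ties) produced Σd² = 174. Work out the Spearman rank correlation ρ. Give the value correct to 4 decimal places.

ρ = 1 − 6Σd² / [n(n²−1)] = 1 − 6×174 / (9×80)
  = 1 − 1044/720 = 1 − 1.45000 ≈ -0.4500

-0.4500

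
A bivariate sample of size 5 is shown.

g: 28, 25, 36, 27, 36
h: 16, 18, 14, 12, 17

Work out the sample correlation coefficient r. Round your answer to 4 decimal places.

n = 5, Σg = 152, Σh = 77, Σg² = 4730, Σh² = 1209, Σgh = 2338
nΣgh − ΣgΣh = 11690 − 11704 = -14
nΣg² − (Σg)² = 23650 − 23104 = 546; nΣh² − (Σh)² = 6045 − 5929 = 116
r = -14 / √(546 × 116) = -14 / 251.6664 ≈ -0.0556

-0.0556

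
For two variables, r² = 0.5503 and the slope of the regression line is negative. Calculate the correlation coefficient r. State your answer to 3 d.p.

-0.742

|r| = √0.5503 = 0.742
The association is negative, so r = −0.742.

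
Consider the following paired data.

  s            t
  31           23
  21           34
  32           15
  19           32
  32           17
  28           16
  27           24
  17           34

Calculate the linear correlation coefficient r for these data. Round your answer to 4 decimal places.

n = 8, Σs = 207, Σt = 195, Σs² = 5613, Σt² = 5211, Σst = 4733
nΣst − ΣsΣt = 37864 − 40365 = -2501
nΣs² − (Σs)² = 44904 − 42849 = 2055; nΣt² − (Σt)² = 41688 − 38025 = 3663
r = -2501 / √(2055 × 3663) = -2501 / 2743.6226 ≈ -0.9116

-0.9116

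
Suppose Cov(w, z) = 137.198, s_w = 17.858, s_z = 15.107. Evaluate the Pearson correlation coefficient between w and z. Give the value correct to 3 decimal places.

0.509

r = Cov(w,z) / (s_w · s_z) = 137.198 / (17.858 × 15.107)
  = 137.198 / 269.7808 ≈ 0.509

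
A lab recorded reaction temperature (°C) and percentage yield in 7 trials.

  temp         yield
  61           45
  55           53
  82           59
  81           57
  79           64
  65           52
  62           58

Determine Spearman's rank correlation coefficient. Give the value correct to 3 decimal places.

0.607

Rank temp: 2, 1, 7, 6, 5, 4, 3
Rank yield: 1, 3, 6, 4, 7, 2, 5
d = rank(temp) − rank(yield): 1, -2, 1, 2, -2, 2, -2; Σd² = 22
ρ = 1 − 6Σd² / [n(n²−1)] = 1 − 6×22 / (7×48) = 1 − 132/336 ≈ 0.607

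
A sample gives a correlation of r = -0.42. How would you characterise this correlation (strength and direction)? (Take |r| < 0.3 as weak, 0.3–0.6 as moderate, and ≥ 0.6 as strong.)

moderate negative

r = -0.42 < 0 so the relationship is negative.
|r| = 0.42, which falls in the moderate range.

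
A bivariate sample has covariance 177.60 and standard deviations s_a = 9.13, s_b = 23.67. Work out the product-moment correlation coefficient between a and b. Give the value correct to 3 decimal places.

r = Cov(a,b) / (s_a · s_b) = 177.60 / (9.13 × 23.67)
  = 177.60 / 216.1071 ≈ 0.822

0.822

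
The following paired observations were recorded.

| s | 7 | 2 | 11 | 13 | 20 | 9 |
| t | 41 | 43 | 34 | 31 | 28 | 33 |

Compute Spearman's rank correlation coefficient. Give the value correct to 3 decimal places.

-0.943

Rank s: 2, 1, 4, 5, 6, 3
Rank t: 5, 6, 4, 2, 1, 3
d = rank(s) − rank(t): -3, -5, 0, 3, 5, 0; Σd² = 68
ρ = 1 − 6Σd² / [n(n²−1)] = 1 − 6×68 / (6×35) = 1 − 408/210 ≈ -0.943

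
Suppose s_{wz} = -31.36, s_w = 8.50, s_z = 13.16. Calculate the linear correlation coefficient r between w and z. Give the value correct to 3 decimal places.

-0.280

r = Cov(w,z) / (s_w · s_z) = -31.36 / (8.50 × 13.16)
  = -31.36 / 111.8600 ≈ -0.280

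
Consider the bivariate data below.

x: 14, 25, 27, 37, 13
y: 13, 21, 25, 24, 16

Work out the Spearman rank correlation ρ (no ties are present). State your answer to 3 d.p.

Rank x: 2, 3, 4, 5, 1
Rank y: 1, 3, 5, 4, 2
d = rank(x) − rank(y): 1, 0, -1, 1, -1; Σd² = 4
ρ = 1 − 6Σd² / [n(n²−1)] = 1 − 6×4 / (5×24) = 1 − 24/120 ≈ 0.800

0.800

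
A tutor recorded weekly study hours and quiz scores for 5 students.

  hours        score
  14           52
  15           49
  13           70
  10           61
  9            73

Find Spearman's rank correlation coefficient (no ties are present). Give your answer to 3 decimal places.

Rank hours: 4, 5, 3, 2, 1
Rank score: 2, 1, 4, 3, 5
d = rank(hours) − rank(score): 2, 4, -1, -1, -4; Σd² = 38
ρ = 1 − 6Σd² / [n(n²−1)] = 1 − 6×38 / (5×24) = 1 − 228/120 ≈ -0.900

-0.900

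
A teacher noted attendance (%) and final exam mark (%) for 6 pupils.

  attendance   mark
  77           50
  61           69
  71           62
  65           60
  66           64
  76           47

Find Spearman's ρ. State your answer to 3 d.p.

-0.771

Rank attendance: 6, 1, 4, 2, 3, 5
Rank mark: 2, 6, 4, 3, 5, 1
d = rank(attendance) − rank(mark): 4, -5, 0, -1, -2, 4; Σd² = 62
ρ = 1 − 6Σd² / [n(n²−1)] = 1 − 6×62 / (6×35) = 1 − 372/210 ≈ -0.771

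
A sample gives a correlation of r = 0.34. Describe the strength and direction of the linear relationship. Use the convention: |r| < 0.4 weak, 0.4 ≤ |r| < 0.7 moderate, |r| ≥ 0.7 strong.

weak positive

r = 0.34 > 0 so the relationship is positive.
|r| = 0.34, which falls in the weak range.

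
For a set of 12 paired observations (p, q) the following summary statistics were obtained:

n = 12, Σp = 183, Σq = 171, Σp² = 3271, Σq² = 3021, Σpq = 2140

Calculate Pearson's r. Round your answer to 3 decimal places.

-0.883

r = (nΣpq − ΣpΣq) / √[(nΣp² − (Σp)²)(nΣq² − (Σq)²)]
Numerator: 12×2140 − 183×171 = -5613
Denominator: √[(39252 − 33489)(36252 − 29241)] = √[5763 × 7011] = 6356.4450
r = -5613 / 6356.4450 ≈ -0.883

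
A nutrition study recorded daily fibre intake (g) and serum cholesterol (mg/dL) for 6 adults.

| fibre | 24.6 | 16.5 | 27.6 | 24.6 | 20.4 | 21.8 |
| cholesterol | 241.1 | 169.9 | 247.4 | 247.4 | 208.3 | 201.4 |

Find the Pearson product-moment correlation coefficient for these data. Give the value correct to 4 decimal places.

0.9491

n = 6, Σx = 135.5, Σy = 1315.5, Σx² = 3135.73, Σy² = 293359.59, Σxy = 30288.53
nΣxy − ΣxΣy = 181731.18 − 178250.25 = 3480.93
nΣx² − (Σx)² = 18814.38 − 18360.25 = 454.13; nΣy² − (Σy)² = 1760157.54 − 1730540.25 = 29617.29
r = 3480.93 / √(454.13 × 29617.29) = 3480.93 / 3667.4378 ≈ 0.9491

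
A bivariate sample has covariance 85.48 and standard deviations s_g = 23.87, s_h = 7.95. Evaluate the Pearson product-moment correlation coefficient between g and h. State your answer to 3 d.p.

r = Cov(g,h) / (s_g · s_h) = 85.48 / (23.87 × 7.95)
  = 85.48 / 189.7665 ≈ 0.450

0.450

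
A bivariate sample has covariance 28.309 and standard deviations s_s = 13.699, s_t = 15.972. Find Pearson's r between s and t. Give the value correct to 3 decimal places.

0.129

r = Cov(s,t) / (s_s · s_t) = 28.309 / (13.699 × 15.972)
  = 28.309 / 218.8004 ≈ 0.129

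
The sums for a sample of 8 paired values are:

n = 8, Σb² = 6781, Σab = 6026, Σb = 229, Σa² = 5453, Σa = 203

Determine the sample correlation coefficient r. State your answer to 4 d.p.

r = (nΣab − ΣaΣb) / √[(nΣa² − (Σa)²)(nΣb² − (Σb)²)]
Numerator: 8×6026 − 203×229 = 1721
Denominator: √[(43624 − 41209)(54248 − 52441)] = √[2415 × 1807] = 2088.9962
r = 1721 / 2088.9962 ≈ 0.8238

0.8238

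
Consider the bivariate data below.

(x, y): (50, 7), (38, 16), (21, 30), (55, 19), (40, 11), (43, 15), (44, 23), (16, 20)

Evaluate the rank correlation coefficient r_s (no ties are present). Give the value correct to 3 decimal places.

Rank x: 7, 3, 2, 8, 4, 5, 6, 1
Rank y: 1, 4, 8, 5, 2, 3, 7, 6
d = rank(x) − rank(y): 6, -1, -6, 3, 2, 2, -1, -5; Σd² = 116
ρ = 1 − 6Σd² / [n(n²−1)] = 1 − 6×116 / (8×63) = 1 − 696/504 ≈ -0.381

-0.381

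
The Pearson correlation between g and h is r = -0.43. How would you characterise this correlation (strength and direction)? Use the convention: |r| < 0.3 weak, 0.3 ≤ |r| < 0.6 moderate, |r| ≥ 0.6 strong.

moderate negative

r = -0.43 < 0 so the relationship is negative.
|r| = 0.43, which falls in the moderate range.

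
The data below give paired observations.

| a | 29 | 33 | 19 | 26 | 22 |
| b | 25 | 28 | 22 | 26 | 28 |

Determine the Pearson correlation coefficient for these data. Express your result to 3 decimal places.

n = 5, Σa = 129, Σb = 129, Σa² = 3451, Σb² = 3353, Σab = 3359
nΣab − ΣaΣb = 16795 − 16641 = 154
nΣa² − (Σa)² = 17255 − 16641 = 614; nΣb² − (Σb)² = 16765 − 16641 = 124
r = 154 / √(614 × 124) = 154 / 275.9275 ≈ 0.558

0.558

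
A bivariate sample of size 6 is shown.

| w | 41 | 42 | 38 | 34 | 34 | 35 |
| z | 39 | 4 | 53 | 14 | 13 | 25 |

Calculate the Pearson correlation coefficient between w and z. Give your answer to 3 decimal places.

0.149

n = 6, Σw = 224, Σz = 148, Σw² = 8426, Σz² = 5336, Σwz = 5574
nΣwz − ΣwΣz = 33444 − 33152 = 292
nΣw² − (Σw)² = 50556 − 50176 = 380; nΣz² − (Σz)² = 32016 − 21904 = 10112
r = 292 / √(380 × 10112) = 292 / 1960.2449 ≈ 0.149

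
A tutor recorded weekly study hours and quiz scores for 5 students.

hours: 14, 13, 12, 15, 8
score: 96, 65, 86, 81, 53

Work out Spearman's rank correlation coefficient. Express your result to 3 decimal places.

0.500

Rank hours: 4, 3, 2, 5, 1
Rank score: 5, 2, 4, 3, 1
d = rank(hours) − rank(score): -1, 1, -2, 2, 0; Σd² = 10
ρ = 1 − 6Σd² / [n(n²−1)] = 1 − 6×10 / (5×24) = 1 − 60/120 ≈ 0.500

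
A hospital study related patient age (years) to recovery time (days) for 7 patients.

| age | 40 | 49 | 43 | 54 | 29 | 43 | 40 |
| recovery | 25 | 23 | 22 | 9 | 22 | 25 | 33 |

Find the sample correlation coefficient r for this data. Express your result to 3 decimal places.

-0.526

n = 7, Σx = 298, Σy = 159, Σx² = 13056, Σy² = 3917, Σxy = 6592
nΣxy − ΣxΣy = 46144 − 47382 = -1238
nΣx² − (Σx)² = 91392 − 88804 = 2588; nΣy² − (Σy)² = 27419 − 25281 = 2138
r = -1238 / √(2588 × 2138) = -1238 / 2352.2636 ≈ -0.526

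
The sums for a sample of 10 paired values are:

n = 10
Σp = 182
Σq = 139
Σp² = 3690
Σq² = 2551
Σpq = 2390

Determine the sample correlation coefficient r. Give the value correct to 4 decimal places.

r = (nΣpq − ΣpΣq) / √[(nΣp² − (Σp)²)(nΣq² − (Σq)²)]
Numerator: 10×2390 − 182×139 = -1398
Denominator: √[(36900 − 33124)(25510 − 19321)] = √[3776 × 6189] = 4834.2180
r = -1398 / 4834.2180 ≈ -0.2892

-0.2892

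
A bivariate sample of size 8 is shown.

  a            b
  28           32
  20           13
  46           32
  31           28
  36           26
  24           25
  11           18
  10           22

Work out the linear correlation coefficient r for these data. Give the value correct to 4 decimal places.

n = 8, Σa = 206, Σb = 196, Σa² = 6354, Σb² = 5110, Σab = 5450
nΣab − ΣaΣb = 43600 − 40376 = 3224
nΣa² − (Σa)² = 50832 − 42436 = 8396; nΣb² − (Σb)² = 40880 − 38416 = 2464
r = 3224 / √(8396 × 2464) = 3224 / 4548.3782 ≈ 0.7088

0.7088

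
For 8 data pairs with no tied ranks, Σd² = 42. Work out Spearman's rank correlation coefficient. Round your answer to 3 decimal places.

0.500

ρ = 1 − 6Σd² / [n(n²−1)] = 1 − 6×42 / (8×63)
  = 1 − 252/504 = 1 − 0.5000 ≈ 0.500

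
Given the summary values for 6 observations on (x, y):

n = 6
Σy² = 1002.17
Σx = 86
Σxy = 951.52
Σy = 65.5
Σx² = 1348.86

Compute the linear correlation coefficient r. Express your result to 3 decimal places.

r = (nΣxy − ΣxΣy) / √[(nΣx² − (Σx)²)(nΣy² − (Σy)²)]
Numerator: 6×951.52 − 86×65.5 = 76.12
Denominator: √[(8093.16 − 7396)(6013.02 − 4290.25)] = √[697.16 × 1722.77] = 1095.9226
r = 76.12 / 1095.9226 ≈ 0.069

0.069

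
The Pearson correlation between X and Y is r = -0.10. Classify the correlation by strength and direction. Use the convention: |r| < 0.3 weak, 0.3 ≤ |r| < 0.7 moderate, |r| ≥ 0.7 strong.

r = -0.10 < 0 so the relationship is negative.
|r| = 0.10, which falls in the weak range.

weak negative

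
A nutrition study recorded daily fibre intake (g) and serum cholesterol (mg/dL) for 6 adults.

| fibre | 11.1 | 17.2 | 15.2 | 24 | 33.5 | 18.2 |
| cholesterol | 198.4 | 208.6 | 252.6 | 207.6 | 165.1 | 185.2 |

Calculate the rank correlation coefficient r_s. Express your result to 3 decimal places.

Rank fibre: 1, 3, 2, 5, 6, 4
Rank cholesterol: 3, 5, 6, 4, 1, 2
d = rank(fibre) − rank(cholesterol): -2, -2, -4, 1, 5, 2; Σd² = 54
ρ = 1 − 6Σd² / [n(n²−1)] = 1 − 6×54 / (6×35) = 1 − 324/210 ≈ -0.543

-0.543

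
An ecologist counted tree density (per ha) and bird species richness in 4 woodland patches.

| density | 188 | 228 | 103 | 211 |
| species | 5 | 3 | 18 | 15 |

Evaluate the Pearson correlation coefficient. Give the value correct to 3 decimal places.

n = 4, Σx = 730, Σy = 41, Σx² = 142458, Σy² = 583, Σxy = 6643
nΣxy − ΣxΣy = 26572 − 29930 = -3358
nΣx² − (Σx)² = 569832 − 532900 = 36932; nΣy² − (Σy)² = 2332 − 1681 = 651
r = -3358 / √(36932 × 651) = -3358 / 4903.3389 ≈ -0.685

-0.685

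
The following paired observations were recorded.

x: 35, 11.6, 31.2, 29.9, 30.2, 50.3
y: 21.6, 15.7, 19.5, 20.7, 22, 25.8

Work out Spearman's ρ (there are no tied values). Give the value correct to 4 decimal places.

0.7143

Rank x: 5, 1, 4, 2, 3, 6
Rank y: 4, 1, 2, 3, 5, 6
d = rank(x) − rank(y): 1, 0, 2, -1, -2, 0; Σd² = 10
ρ = 1 − 6Σd² / [n(n²−1)] = 1 − 6×10 / (6×35) = 1 − 60/210 ≈ 0.7143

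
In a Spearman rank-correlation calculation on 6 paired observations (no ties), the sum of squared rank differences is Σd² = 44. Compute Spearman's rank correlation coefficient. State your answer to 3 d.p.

-0.257

ρ = 1 − 6Σd² / [n(n²−1)] = 1 − 6×44 / (6×35)
  = 1 − 264/210 = 1 − 1.2571 ≈ -0.257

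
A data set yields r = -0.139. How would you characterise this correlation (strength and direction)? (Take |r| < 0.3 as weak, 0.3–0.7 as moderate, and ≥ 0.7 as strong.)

r = -0.139 < 0 so the relationship is negative.
|r| = 0.139, which falls in the weak range.

weak negative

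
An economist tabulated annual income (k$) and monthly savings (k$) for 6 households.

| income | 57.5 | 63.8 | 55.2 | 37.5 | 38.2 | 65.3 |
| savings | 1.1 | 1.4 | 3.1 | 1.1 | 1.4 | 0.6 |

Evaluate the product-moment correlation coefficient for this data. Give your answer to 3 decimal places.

n = 6, Σx = 317.5, Σy = 8.7, Σx² = 17553.31, Σy² = 16.31, Σxy = 457.6
nΣxy − ΣxΣy = 2745.6 − 2762.25 = -16.65
nΣx² − (Σx)² = 105319.86 − 100806.25 = 4513.61; nΣy² − (Σy)² = 97.86 − 75.69 = 22.17
r = -16.65 / √(4513.61 × 22.17) = -16.65 / 316.3333 ≈ -0.053

-0.053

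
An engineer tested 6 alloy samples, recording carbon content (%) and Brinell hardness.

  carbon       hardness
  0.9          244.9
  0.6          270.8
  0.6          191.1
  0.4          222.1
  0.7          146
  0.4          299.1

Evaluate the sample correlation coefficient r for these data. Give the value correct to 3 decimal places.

n = 6, Σx = 3.6, Σy = 1374, Σx² = 2.34, Σy² = 329933.08, Σxy = 808.23
nΣxy − ΣxΣy = 4849.38 − 4946.4 = -97.02
nΣx² − (Σx)² = 14.04 − 12.96 = 1.08; nΣy² − (Σy)² = 1979598.48 − 1887876 = 91722.48
r = -97.02 / √(1.08 × 91722.48) = -97.02 / 314.7384 ≈ -0.308

-0.308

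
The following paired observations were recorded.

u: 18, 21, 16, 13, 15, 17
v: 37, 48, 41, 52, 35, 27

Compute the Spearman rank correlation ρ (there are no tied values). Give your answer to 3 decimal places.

Rank u: 5, 6, 3, 1, 2, 4
Rank v: 3, 5, 4, 6, 2, 1
d = rank(u) − rank(v): 2, 1, -1, -5, 0, 3; Σd² = 40
ρ = 1 − 6Σd² / [n(n²−1)] = 1 − 6×40 / (6×35) = 1 − 240/210 ≈ -0.143

-0.143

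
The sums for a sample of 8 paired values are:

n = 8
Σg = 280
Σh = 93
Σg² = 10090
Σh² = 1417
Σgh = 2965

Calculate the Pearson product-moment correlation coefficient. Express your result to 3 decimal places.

-0.929

r = (nΣgh − ΣgΣh) / √[(nΣg² − (Σg)²)(nΣh² − (Σh)²)]
Numerator: 8×2965 − 280×93 = -2320
Denominator: √[(80720 − 78400)(11336 − 8649)] = √[2320 × 2687] = 2496.7659
r = -2320 / 2496.7659 ≈ -0.929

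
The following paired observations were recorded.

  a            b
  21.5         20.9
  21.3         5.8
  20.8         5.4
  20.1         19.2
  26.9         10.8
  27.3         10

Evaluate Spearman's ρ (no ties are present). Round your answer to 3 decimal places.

Rank a: 4, 3, 2, 1, 5, 6
Rank b: 6, 2, 1, 5, 4, 3
d = rank(a) − rank(b): -2, 1, 1, -4, 1, 3; Σd² = 32
ρ = 1 − 6Σd² / [n(n²−1)] = 1 − 6×32 / (6×35) = 1 − 192/210 ≈ 0.086

0.086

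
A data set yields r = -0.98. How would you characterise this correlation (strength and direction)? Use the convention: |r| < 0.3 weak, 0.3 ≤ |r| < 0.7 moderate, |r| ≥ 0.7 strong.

r = -0.98 < 0 so the relationship is negative.
|r| = 0.98, which falls in the strong range.

strong negative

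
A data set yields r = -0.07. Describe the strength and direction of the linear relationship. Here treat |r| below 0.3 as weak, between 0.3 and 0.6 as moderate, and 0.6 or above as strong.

r = -0.07 < 0 so the relationship is negative.
|r| = 0.07, which falls in the weak range.

weak negative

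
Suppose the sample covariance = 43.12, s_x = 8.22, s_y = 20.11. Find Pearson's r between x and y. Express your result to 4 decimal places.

0.2609

r = Cov(x,y) / (s_x · s_y) = 43.12 / (8.22 × 20.11)
  = 43.12 / 165.3042 ≈ 0.2609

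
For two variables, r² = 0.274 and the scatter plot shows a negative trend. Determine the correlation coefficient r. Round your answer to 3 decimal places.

|r| = √0.274 = 0.523
The association is negative, so r = −0.523.

-0.523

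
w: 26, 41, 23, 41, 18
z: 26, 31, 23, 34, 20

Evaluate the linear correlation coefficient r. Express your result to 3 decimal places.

0.975

n = 5, Σw = 149, Σz = 134, Σw² = 4891, Σz² = 3722, Σwz = 4230
nΣwz − ΣwΣz = 21150 − 19966 = 1184
nΣw² − (Σw)² = 24455 − 22201 = 2254; nΣz² − (Σz)² = 18610 − 17956 = 654
r = 1184 / √(2254 × 654) = 1184 / 1214.1318 ≈ 0.975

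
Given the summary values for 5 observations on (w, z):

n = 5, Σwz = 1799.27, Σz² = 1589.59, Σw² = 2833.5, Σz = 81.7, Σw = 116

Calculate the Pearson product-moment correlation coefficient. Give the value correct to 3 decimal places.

-0.505

r = (nΣwz − ΣwΣz) / √[(nΣw² − (Σw)²)(nΣz² − (Σz)²)]
Numerator: 5×1799.27 − 116×81.7 = -480.85
Denominator: √[(14167.5 − 13456)(7947.95 − 6674.89)] = √[711.5 × 1273.06] = 951.7259
r = -480.85 / 951.7259 ≈ -0.505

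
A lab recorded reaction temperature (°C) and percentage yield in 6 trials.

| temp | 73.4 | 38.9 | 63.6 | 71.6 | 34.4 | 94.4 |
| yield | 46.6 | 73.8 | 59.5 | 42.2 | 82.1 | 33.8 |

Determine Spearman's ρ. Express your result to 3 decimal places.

-0.943

Rank temp: 5, 2, 3, 4, 1, 6
Rank yield: 3, 5, 4, 2, 6, 1
d = rank(temp) − rank(yield): 2, -3, -1, 2, -5, 5; Σd² = 68
ρ = 1 − 6Σd² / [n(n²−1)] = 1 − 6×68 / (6×35) = 1 − 408/210 ≈ -0.943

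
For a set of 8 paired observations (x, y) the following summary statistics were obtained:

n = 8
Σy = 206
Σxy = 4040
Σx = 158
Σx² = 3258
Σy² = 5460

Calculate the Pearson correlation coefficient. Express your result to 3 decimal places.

r = (nΣxy − ΣxΣy) / √[(nΣx² − (Σx)²)(nΣy² − (Σy)²)]
Numerator: 8×4040 − 158×206 = -228
Denominator: √[(26064 − 24964)(43680 − 42436)] = √[1100 × 1244] = 1169.7863
r = -228 / 1169.7863 ≈ -0.195

-0.195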